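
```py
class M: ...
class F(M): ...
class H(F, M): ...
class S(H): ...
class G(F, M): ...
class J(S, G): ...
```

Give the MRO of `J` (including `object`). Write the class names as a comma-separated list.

L[J] = J + merge(L[S], L[G], [S G])
  take S:  [S H F M object] + [G F M object] + [S G]
  take H:  [H F M object] + [G F M object] + [G]
  take G:  [F M object] + [G F M object] + [G]
  take F:  [F M object] + [F M object]
  take M:  [M object] + [M object]
  take object:  [object] + [object]

J, S, H, G, F, M, object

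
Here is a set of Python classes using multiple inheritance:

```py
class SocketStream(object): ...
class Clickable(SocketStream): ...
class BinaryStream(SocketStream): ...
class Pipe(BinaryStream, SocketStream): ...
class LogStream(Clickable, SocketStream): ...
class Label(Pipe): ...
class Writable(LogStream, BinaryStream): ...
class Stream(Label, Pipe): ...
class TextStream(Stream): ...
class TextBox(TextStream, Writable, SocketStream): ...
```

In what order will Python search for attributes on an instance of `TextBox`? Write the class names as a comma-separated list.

TextBox, TextStream, Stream, Label, Pipe, Writable, LogStream, Clickable, BinaryStream, SocketStream, object

L[TextBox] = TextBox + merge(L[TextStream], L[Writable], L[SocketStream], [TextStream Writable SocketStream])
  take TextStream:  [TextStream Stream Label Pipe BinaryStream SocketStream object] + [Writable LogStream Clickable BinaryStream SocketStream object] + [SocketStream object] + [TextStream Writable SocketStream]
  take Stream:  [Stream Label Pipe BinaryStream SocketStream object] + [Writable LogStream Clickable BinaryStream SocketStream object] + [SocketStream object] + [Writable SocketStream]
  take Label:  [Label Pipe BinaryStream SocketStream object] + [Writable LogStream Clickable BinaryStream SocketStream object] + [SocketStream object] + [Writable SocketStream]
  take Pipe:  [Pipe BinaryStream SocketStream object] + [Writable LogStream Clickable BinaryStream SocketStream object] + [SocketStream object] + [Writable SocketStream]
  take Writable:  [BinaryStream SocketStream object] + [Writable LogStream Clickable BinaryStream SocketStream object] + [SocketStream object] + [Writable SocketStream]
  take LogStream:  [BinaryStream SocketStream object] + [LogStream Clickable BinaryStream SocketStream object] + [SocketStream object] + [SocketStream]
  take Clickable:  [BinaryStream SocketStream object] + [Clickable BinaryStream SocketStream object] + [SocketStream object] + [SocketStream]
  take BinaryStream:  [BinaryStream SocketStream object] + [BinaryStream SocketStream object] + [SocketStream object] + [SocketStream]
  take SocketStream:  [SocketStream object] + [SocketStream object] + [SocketStream object] + [SocketStream]
  take object:  [object] + [object] + [object]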